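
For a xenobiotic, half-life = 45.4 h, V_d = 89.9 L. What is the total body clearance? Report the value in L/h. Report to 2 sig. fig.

1.4 L/h

k = ln2 / t½ = 0.693147 / 45.4 = 0.01527 h⁻¹
CL = k × Vd = 0.01527 × 89.9 = 1.373 L/h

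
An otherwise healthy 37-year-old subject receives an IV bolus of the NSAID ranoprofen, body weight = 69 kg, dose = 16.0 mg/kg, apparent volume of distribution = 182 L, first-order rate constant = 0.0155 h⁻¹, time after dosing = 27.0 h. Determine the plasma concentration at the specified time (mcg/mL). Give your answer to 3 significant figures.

3.99 mcg/mL

Total dose = 16.0 × 69 = 1104 mg
C₀ = Dose / Vd = 1104 / 182 = 6.066 mg/L
C = C₀ · e^(−k·t) = 6.066 × e^(−0.01550 × 27.0)
  = 6.066 × 0.6580 = 3.991 mg/L
(3.991 mg/L = 3.991 mcg/mL)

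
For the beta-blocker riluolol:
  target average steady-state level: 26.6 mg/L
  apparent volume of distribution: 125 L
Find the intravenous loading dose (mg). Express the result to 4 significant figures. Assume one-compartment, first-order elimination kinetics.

3325 mg

LD = Css × Vd = 26.6 × 125 = 3325 mg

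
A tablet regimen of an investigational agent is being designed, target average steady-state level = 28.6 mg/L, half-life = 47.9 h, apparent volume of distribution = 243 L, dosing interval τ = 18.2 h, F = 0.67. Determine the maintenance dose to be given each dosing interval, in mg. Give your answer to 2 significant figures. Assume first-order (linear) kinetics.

k = ln2 / t½ = 0.693147 / 47.9 = 0.01447 h⁻¹
CL = k × Vd = 0.01447 × 243 = 3.516 L/h
At steady state, F × (Dose/τ) = Css × CL.
Dose = Css × CL × τ / F = 28.6 × 3.516 × 18.2 / 0.67 = 2732 mg

2700 mg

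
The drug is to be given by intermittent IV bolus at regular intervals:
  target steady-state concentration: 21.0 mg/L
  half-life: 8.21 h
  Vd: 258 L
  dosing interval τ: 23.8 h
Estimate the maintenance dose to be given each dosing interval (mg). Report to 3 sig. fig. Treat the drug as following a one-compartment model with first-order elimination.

10900 mg

k = ln2 / t½ = 0.693147 / 8.21 = 0.08443 h⁻¹
CL = k × Vd = 0.08443 × 258 = 21.78 L/h
At steady state, Dose/τ = Css × CL.
Dose = Css × CL × τ = 21.0 × 21.78 × 23.8 = 10890 mg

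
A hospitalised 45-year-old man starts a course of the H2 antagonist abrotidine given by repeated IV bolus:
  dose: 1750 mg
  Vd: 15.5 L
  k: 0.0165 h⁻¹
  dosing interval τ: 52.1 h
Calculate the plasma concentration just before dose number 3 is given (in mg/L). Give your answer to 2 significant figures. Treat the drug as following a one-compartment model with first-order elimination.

68 mg/L

C₀ per dose = Dose / Vd = 1750 / 15.5 = 112.9 mg/L
Fraction remaining after one interval: r = e^(−kτ) = e^(−0.01650 × 52.1) = 0.4233
Before dose 3, 2 doses have been given (aged 1τ, 2τ).
C_trough = C₀ × (r + r²) = 112.9 × (0.4233 + 0.1792) = 68.02 mg/L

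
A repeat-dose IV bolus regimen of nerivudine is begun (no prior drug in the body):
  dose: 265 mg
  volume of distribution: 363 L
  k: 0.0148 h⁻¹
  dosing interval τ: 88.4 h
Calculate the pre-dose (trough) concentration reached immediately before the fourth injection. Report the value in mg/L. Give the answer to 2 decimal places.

C₀ per dose = Dose / Vd = 265 / 363 = 0.7300 mg/L
Fraction remaining after one interval: r = e^(−kτ) = e^(−0.01480 × 88.4) = 0.2703
Before dose 4, 3 doses have been given (aged 1τ, 2τ, 3τ).
C_trough = C₀ × (r + r² + … + r^3) = C₀ × r(1−r^3)/(1−r)
        = 0.7300 × 0.2703 × (1 − 0.01975) / (1 − 0.2703) = 0.2651 mg/L

0.27 mg/L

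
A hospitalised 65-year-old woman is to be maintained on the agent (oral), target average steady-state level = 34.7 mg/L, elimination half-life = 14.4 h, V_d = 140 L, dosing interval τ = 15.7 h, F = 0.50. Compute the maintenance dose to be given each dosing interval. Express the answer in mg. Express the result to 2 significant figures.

k = ln2 / t½ = 0.693147 / 14.4 = 0.04814 h⁻¹
CL = k × Vd = 0.04814 × 140 = 6.740 L/h
At steady state, F × (Dose/τ) = Css × CL.
Dose = Css × CL × τ / F = 34.7 × 6.740 × 15.7 / 0.50 = 7344 mg

7300 mg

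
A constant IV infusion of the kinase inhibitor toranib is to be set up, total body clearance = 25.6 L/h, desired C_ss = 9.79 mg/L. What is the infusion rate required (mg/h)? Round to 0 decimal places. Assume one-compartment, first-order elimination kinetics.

251 mg/h

At steady state, infusion rate R₀ = Css × CL = 9.79 × 25.60 = 250.6 mg/h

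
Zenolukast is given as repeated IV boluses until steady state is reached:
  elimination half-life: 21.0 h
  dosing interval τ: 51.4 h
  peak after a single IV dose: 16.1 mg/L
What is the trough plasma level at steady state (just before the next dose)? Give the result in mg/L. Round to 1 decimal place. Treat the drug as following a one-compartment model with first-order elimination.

k = ln2 / t½ = 0.693147 / 21.0 = 0.03301 h⁻¹
e^(−kτ) = e^(−0.03301 × 51.4) = 0.1833
Accumulation ratio R = 1 / (1 − e^(−kτ)) = 1 / (1 − 0.1833) = 1.224
Steady-state trough = C₀ × R × e^(−kτ) = 16.1 × 1.224 × 0.1833 = 3.612 mg/L

3.6 mg/L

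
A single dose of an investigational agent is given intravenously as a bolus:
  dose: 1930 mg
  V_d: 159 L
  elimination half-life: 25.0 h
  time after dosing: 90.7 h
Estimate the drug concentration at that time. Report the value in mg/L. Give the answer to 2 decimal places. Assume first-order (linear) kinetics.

C₀ = Dose / Vd = 1930 / 159 = 12.14 mg/L
k = ln2 / t½ = 0.693147 / 25.0 = 0.02773 h⁻¹
C = C₀ · e^(−k·t) = 12.14 × e^(−0.02773 × 90.7)
  = 12.14 × 0.08085 = 0.9815 mg/L

0.98 mg/L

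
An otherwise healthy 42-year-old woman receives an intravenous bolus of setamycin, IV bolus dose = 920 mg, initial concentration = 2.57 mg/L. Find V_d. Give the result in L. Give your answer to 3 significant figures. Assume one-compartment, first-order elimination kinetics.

Vd = Dose / C₀ = 920.0 / 2.57 = 358.0 L

358 L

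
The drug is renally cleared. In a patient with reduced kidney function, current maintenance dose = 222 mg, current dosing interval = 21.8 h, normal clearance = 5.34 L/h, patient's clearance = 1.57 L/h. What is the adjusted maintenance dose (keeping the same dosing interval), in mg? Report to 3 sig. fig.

To keep the same average steady-state level, dosing rate must scale with clearance.
CL ratio = 1.57 / 5.34 = 0.2940
New dose (same interval) = 222 × 0.2940 = 65.27 mg

65.3 mg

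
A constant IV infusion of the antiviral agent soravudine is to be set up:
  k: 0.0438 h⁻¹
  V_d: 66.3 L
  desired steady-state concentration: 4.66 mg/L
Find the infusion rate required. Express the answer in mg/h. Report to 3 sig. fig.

13.5 mg/h

CL = k × Vd = 0.04380 × 66.3 = 2.904 L/h
At steady state, infusion rate R₀ = Css × CL = 4.66 × 2.904 = 13.53 mg/h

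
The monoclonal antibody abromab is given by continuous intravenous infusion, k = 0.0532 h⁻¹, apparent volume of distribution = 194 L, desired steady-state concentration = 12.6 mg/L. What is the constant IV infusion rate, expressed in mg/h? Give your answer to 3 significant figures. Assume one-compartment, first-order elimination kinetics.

CL = k × Vd = 0.05320 × 194 = 10.32 L/h
At steady state, infusion rate R₀ = Css × CL = 12.6 × 10.32 = 130.0 mg/h

130 mg/h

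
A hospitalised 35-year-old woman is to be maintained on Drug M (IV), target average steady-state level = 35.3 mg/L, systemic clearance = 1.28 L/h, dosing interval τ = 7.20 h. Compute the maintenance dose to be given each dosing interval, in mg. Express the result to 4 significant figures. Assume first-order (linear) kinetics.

At steady state, Dose/τ = Css × CL.
Dose = Css × CL × τ = 35.3 × 1.280 × 7.20 = 325.3 mg

325.3 mg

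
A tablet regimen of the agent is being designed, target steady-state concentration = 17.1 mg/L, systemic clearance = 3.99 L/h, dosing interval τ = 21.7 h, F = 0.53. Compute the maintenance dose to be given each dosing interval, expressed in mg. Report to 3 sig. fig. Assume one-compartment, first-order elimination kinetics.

At steady state, F × (Dose/τ) = Css × CL.
Dose = Css × CL × τ / F = 17.1 × 3.990 × 21.7 / 0.53 = 2794 mg

2790 mg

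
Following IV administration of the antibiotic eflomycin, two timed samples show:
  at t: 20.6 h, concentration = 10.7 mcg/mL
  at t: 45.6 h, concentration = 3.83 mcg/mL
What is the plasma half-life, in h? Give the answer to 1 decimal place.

k = ln(C₁/C₂) / (t₂ − t₁) = ln(10.7/3.83) / (45.6 − 20.6)
  = 1.027 / 25.00 = 0.04108 h⁻¹
t½ = ln2 / k = 0.693147 / 0.04108 = 16.87 h

16.9 h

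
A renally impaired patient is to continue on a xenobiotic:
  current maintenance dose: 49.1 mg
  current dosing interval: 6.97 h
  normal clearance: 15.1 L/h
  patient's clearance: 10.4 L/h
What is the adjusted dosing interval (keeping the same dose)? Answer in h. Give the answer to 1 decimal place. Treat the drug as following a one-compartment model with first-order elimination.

10.1 h

To keep the same average steady-state level, dosing rate must scale with clearance.
CL ratio = 10.4 / 15.1 = 0.6887
New interval (same dose) = 6.97 / 0.6887 = 10.12 h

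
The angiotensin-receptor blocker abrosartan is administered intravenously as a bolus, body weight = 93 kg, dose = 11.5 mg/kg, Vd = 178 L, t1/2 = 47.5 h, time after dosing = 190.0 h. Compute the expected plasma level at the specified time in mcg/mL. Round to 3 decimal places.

Total dose = 11.5 × 93 = 1070 mg
C₀ = Dose / Vd = 1070 / 178 = 6.011 mg/L
k = ln2 / t½ = 0.693147 / 47.5 = 0.01459 h⁻¹
t / t½ = 190.0 / 47.5 = 4 half-lives
C = C₀ × (1/2)^4 = 6.011 × 0.06250 = 0.3757 mg/L
(0.3757 mg/L = 0.3757 mcg/mL)

0.376 mcg/mL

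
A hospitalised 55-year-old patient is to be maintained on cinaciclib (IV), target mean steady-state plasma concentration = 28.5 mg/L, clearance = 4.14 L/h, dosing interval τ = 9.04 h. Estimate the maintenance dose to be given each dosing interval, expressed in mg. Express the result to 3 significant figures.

1070 mg

At steady state, Dose/τ = Css × CL.
Dose = Css × CL × τ = 28.5 × 4.140 × 9.04 = 1067 mg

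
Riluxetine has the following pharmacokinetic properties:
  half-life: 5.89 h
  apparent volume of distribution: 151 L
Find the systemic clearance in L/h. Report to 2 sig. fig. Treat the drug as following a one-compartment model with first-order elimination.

k = ln2 / t½ = 0.693147 / 5.89 = 0.1177 h⁻¹
CL = k × Vd = 0.1177 × 151 = 17.77 L/h

18 L/h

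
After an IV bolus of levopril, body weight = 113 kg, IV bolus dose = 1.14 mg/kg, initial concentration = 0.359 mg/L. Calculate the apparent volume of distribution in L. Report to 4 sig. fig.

Dose = 1.14 × 113 = 128.8 mg
Vd = Dose / C₀ = 128.8 / 0.359 = 358.8 L

358.8 L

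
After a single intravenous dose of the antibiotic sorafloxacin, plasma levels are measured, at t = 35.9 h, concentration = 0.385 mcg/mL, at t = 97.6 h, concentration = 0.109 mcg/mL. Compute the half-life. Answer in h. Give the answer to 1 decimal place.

33.9 h

k = ln(C₁/C₂) / (t₂ − t₁) = ln(0.385/0.109) / (97.6 − 35.9)
  = 1.262 / 61.70 = 0.02045 h⁻¹
t½ = ln2 / k = 0.693147 / 0.02045 = 33.89 h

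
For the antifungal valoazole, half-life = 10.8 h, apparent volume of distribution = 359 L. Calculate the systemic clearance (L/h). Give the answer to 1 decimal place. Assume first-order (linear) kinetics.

23.0 L/h

k = ln2 / t½ = 0.693147 / 10.8 = 0.06418 h⁻¹
CL = k × Vd = 0.06418 × 359 = 23.04 L/h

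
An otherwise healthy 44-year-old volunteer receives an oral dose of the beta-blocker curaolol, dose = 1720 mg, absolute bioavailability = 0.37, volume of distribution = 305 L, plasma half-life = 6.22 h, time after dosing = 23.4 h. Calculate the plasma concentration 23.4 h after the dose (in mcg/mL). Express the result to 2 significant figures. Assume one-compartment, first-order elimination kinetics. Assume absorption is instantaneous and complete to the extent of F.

0.15 mcg/mL

Amount reaching circulation = F × Dose = 0.37 × 1720 = 636.4 mg
C₀ = F·Dose / Vd = 636.4 / 305 = 2.087 mg/L
k = ln2 / t½ = 0.693147 / 6.22 = 0.1114 h⁻¹
C = C₀ · e^(−k·t) = 2.087 × e^(−0.1114 × 23.4)
  = 2.087 × 0.07377 = 0.1540 mg/L
(0.1540 mg/L = 0.1540 mcg/mL)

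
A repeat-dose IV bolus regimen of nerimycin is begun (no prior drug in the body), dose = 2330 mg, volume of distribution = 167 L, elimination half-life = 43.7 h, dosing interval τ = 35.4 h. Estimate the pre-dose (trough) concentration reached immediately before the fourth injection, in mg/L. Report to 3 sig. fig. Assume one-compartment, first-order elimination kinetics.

C₀ per dose = Dose / Vd = 2330 / 167 = 13.95 mg/L
k = ln2 / t½ = 0.693147 / 43.7 = 0.01586 h⁻¹
Fraction remaining after one interval: r = e^(−kτ) = e^(−0.01586 × 35.4) = 0.5704
Before dose 4, 3 doses have been given (aged 1τ, 2τ, 3τ).
C_trough = C₀ × (r + r² + … + r^3) = C₀ × r(1−r^3)/(1−r)
        = 13.95 × 0.5704 × (1 − 0.1856) / (1 − 0.5704) = 15.08 mg/L

15.1 mg/L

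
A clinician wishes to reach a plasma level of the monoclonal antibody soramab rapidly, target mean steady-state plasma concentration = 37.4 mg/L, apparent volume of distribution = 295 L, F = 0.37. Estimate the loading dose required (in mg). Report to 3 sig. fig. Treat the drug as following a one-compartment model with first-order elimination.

LD = Css × Vd / F = 37.4 × 295 / 0.37 = 29820 mg

29800 mg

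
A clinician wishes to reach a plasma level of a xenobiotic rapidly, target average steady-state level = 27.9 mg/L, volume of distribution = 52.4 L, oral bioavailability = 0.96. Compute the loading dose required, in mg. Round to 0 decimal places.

1523 mg

LD = Css × Vd / F = 27.9 × 52.4 / 0.96 = 1523 mg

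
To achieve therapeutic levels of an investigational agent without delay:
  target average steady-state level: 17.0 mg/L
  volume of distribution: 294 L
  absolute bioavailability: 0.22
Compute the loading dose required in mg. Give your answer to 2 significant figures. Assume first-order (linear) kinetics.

LD = Css × Vd / F = 17.0 × 294 / 0.22 = 22720 mg

23000 mg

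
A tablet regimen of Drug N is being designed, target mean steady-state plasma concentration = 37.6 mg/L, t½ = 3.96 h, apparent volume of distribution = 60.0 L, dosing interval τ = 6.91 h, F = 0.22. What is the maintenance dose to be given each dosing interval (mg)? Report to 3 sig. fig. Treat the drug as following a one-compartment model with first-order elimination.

12400 mg

k = ln2 / t½ = 0.693147 / 3.96 = 0.1750 h⁻¹
CL = k × Vd = 0.1750 × 60.0 = 10.50 L/h
At steady state, F × (Dose/τ) = Css × CL.
Dose = Css × CL × τ / F = 37.6 × 10.50 × 6.91 / 0.22 = 12400 mg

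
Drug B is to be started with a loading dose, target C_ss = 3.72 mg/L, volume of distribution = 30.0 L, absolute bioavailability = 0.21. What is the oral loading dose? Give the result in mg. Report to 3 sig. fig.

LD = Css × Vd / F = 3.72 × 30.0 / 0.21 = 531.4 mg

531 mg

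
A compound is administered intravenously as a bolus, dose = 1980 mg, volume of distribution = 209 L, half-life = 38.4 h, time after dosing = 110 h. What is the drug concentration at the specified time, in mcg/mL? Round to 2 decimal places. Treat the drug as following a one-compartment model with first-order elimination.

1.30 mcg/mL

C₀ = Dose / Vd = 1980 / 209 = 9.474 mg/L
k = ln2 / t½ = 0.693147 / 38.4 = 0.01805 h⁻¹
C = C₀ · e^(−k·t) = 9.474 × e^(−0.01805 × 110)
  = 9.474 × 0.1373 = 1.301 mg/L
(1.301 mg/L = 1.301 mcg/mL)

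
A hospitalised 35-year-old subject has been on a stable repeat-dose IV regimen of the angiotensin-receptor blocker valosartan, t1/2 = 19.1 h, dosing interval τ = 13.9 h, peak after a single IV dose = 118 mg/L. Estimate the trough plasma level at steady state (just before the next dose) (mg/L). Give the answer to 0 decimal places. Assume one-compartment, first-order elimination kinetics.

k = ln2 / t½ = 0.693147 / 19.1 = 0.03629 h⁻¹
e^(−kτ) = e^(−0.03629 × 13.9) = 0.6038
Accumulation ratio R = 1 / (1 − e^(−kτ)) = 1 / (1 − 0.6038) = 2.524
Steady-state trough = C₀ × R × e^(−kτ) = 118 × 2.524 × 0.6038 = 179.8 mg/L

180 mg/L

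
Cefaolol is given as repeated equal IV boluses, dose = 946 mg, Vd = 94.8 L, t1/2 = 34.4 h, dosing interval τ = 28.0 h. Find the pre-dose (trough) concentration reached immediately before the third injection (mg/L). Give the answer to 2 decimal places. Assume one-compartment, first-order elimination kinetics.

C₀ per dose = Dose / Vd = 946 / 94.8 = 9.979 mg/L
k = ln2 / t½ = 0.693147 / 34.4 = 0.02015 h⁻¹
Fraction remaining after one interval: r = e^(−kτ) = e^(−0.02015 × 28.0) = 0.5688
Before dose 3, 2 doses have been given (aged 1τ, 2τ).
C_trough = C₀ × (r + r²) = 9.979 × (0.5688 + 0.3235) = 8.904 mg/L

8.90 mg/L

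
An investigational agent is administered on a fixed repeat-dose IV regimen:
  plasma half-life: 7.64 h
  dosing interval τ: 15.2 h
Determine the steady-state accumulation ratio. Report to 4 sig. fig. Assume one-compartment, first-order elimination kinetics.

1.337

k = ln2 / t½ = 0.693147 / 7.64 = 0.09073 h⁻¹
e^(−kτ) = e^(−0.09073 × 15.2) = 0.2518
Accumulation ratio R = 1 / (1 − e^(−kτ)) = 1 / (1 − 0.2518) = 1.337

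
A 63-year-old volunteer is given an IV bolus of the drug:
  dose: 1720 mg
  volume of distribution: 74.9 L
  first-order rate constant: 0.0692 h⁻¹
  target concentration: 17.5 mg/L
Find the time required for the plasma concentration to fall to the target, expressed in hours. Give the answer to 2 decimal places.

3.93 h

C₀ = Dose / Vd = 1720 / 74.9 = 22.96 mg/L
t = ln(C₀ / C) / k = ln(22.96 / 17.5) / 0.06920
  = ln(1.312) / 0.06920 = 0.2716 / 0.06920 = 3.925 h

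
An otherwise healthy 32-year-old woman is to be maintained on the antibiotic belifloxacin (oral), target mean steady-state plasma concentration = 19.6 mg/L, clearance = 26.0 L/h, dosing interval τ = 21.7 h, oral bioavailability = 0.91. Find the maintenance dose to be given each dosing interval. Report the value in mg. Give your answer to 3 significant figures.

At steady state, F × (Dose/τ) = Css × CL.
Dose = Css × CL × τ / F = 19.6 × 26.00 × 21.7 / 0.91 = 12150 mg

12200 mg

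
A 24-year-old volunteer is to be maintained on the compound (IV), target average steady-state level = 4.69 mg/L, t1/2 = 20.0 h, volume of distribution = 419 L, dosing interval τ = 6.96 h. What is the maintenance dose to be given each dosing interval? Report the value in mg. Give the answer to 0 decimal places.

k = ln2 / t½ = 0.693147 / 20.0 = 0.03466 h⁻¹
CL = k × Vd = 0.03466 × 419 = 14.52 L/h
At steady state, Dose/τ = Css × CL.
Dose = Css × CL × τ = 4.69 × 14.52 × 6.96 = 474.0 mg

474 mg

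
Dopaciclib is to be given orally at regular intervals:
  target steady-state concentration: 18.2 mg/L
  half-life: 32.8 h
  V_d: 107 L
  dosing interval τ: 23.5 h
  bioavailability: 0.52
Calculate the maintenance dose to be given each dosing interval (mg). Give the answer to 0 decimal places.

1860 mg

k = ln2 / t½ = 0.693147 / 32.8 = 0.02113 h⁻¹
CL = k × Vd = 0.02113 × 107 = 2.261 L/h
At steady state, F × (Dose/τ) = Css × CL.
Dose = Css × CL × τ / F = 18.2 × 2.261 × 23.5 / 0.52 = 1860 mg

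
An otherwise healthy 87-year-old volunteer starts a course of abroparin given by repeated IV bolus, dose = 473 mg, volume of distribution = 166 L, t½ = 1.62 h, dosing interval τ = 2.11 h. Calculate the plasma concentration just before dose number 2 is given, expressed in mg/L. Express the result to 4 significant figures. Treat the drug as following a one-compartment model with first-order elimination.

1.155 mg/L

C₀ per dose = Dose / Vd = 473 / 166 = 2.849 mg/L
k = ln2 / t½ = 0.693147 / 1.62 = 0.4279 h⁻¹
Fraction remaining after one interval: r = e^(−kτ) = e^(−0.4279 × 2.11) = 0.4054
Before dose 2, 1 dose has been given (aged 1τ).
C_trough = C₀ × r = 2.849 × 0.4054 = 1.155 mg/L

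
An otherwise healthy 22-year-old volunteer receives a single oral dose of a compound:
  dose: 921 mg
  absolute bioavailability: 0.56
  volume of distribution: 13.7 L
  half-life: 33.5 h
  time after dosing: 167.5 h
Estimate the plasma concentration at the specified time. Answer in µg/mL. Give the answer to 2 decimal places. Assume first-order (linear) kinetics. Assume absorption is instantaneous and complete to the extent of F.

Amount reaching circulation = F × Dose = 0.56 × 921.0 = 515.8 mg
C₀ = F·Dose / Vd = 515.8 / 13.7 = 37.65 mg/L
k = ln2 / t½ = 0.693147 / 33.5 = 0.02069 h⁻¹
t / t½ = 167.5 / 33.5 = 5 half-lives
C = C₀ × (1/2)^5 = 37.65 × 0.03125 = 1.177 mg/L
(1.177 mg/L = 1.177 µg/mL)

1.18 µg/mL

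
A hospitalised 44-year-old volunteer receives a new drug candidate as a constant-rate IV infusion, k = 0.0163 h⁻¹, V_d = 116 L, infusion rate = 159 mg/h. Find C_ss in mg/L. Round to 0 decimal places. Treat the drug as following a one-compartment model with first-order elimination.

CL = k × Vd = 0.01630 × 116 = 1.891 L/h
At steady state Css = R₀ / CL = 159 / 1.891 = 84.08 mg/L

84 mg/L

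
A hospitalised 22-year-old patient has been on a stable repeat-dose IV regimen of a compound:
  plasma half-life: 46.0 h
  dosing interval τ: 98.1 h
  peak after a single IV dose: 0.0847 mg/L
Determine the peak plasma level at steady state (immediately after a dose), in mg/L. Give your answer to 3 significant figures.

k = ln2 / t½ = 0.693147 / 46.0 = 0.01507 h⁻¹
e^(−kτ) = e^(−0.01507 × 98.1) = 0.2280
Accumulation ratio R = 1 / (1 − e^(−kτ)) = 1 / (1 − 0.2280) = 1.295
Steady-state peak = C₀ × R = 0.0847 × 1.295 = 0.1097 mg/L

0.110 mg/L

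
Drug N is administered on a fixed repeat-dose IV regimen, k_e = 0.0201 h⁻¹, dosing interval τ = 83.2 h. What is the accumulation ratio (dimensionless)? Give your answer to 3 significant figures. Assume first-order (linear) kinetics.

1.23

e^(−kτ) = e^(−0.02010 × 83.2) = 0.1878
Accumulation ratio R = 1 / (1 − e^(−kτ)) = 1 / (1 − 0.1878) = 1.231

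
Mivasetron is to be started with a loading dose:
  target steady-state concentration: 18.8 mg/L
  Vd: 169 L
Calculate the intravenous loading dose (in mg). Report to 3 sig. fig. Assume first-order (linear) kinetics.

3180 mg

LD = Css × Vd = 18.8 × 169 = 3177 mg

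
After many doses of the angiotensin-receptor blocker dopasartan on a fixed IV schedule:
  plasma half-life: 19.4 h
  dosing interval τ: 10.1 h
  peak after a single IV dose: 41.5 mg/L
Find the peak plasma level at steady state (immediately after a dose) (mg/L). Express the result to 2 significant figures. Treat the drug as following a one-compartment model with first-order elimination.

140 mg/L

k = ln2 / t½ = 0.693147 / 19.4 = 0.03573 h⁻¹
e^(−kτ) = e^(−0.03573 × 10.1) = 0.6971
Accumulation ratio R = 1 / (1 − e^(−kτ)) = 1 / (1 − 0.6971) = 3.301
Steady-state peak = C₀ × R = 41.5 × 3.301 = 137.0 mg/L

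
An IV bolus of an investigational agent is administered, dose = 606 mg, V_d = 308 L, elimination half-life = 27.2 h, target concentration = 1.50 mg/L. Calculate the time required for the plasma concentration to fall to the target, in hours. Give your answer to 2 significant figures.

11 h

C₀ = Dose / Vd = 606.0 / 308 = 1.968 mg/L
k = ln2 / t½ = 0.693147 / 27.2 = 0.02548 h⁻¹
t = ln(C₀ / C) / k = ln(1.968 / 1.50) / 0.02548
  = ln(1.312) / 0.02548 = 0.2716 / 0.02548 = 10.66 h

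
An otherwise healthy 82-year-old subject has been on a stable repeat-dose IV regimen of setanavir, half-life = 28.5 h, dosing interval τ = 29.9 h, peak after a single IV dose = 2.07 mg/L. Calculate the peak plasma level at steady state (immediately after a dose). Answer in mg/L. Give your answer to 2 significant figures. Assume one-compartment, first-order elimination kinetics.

k = ln2 / t½ = 0.693147 / 28.5 = 0.02432 h⁻¹
e^(−kτ) = e^(−0.02432 × 29.9) = 0.4833
Accumulation ratio R = 1 / (1 − e^(−kτ)) = 1 / (1 − 0.4833) = 1.935
Steady-state peak = C₀ × R = 2.07 × 1.935 = 4.005 mg/L

4.0 mg/L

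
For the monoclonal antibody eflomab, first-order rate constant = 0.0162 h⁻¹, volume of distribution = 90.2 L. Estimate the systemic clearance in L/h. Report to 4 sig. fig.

CL = k × Vd = 0.0162 × 90.2 = 1.461 L/h

1.461 L/h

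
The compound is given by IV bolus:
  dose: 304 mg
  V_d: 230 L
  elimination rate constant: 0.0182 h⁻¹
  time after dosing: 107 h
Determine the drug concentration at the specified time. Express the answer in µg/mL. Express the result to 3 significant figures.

C₀ = Dose / Vd = 304.0 / 230 = 1.322 mg/L
C = C₀ · e^(−k·t) = 1.322 × e^(−0.01820 × 107)
  = 1.322 × 0.1426 = 0.1885 mg/L
(0.1885 mg/L = 0.1885 µg/mL)

0.189 µg/mL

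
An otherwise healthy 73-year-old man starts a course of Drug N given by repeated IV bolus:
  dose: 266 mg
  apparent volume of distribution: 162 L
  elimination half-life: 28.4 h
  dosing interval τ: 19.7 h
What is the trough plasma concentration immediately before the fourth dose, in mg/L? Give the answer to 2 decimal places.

2.03 mg/L

C₀ per dose = Dose / Vd = 266 / 162 = 1.642 mg/L
k = ln2 / t½ = 0.693147 / 28.4 = 0.02441 h⁻¹
Fraction remaining after one interval: r = e^(−kτ) = e^(−0.02441 × 19.7) = 0.6182
Before dose 4, 3 doses have been given (aged 1τ, 2τ, 3τ).
C_trough = C₀ × (r + r² + … + r^3) = C₀ × r(1−r^3)/(1−r)
        = 1.642 × 0.6182 × (1 − 0.2363) / (1 − 0.6182) = 2.030 mg/L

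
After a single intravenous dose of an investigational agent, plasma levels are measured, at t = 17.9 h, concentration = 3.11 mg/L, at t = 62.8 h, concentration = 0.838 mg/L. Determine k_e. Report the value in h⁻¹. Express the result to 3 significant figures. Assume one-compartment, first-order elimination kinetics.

k = ln(C₁/C₂) / (t₂ − t₁) = ln(3.11/0.838) / (62.8 − 17.9)
  = 1.311 / 44.90 = 0.02920 h⁻¹

0.0292 h⁻¹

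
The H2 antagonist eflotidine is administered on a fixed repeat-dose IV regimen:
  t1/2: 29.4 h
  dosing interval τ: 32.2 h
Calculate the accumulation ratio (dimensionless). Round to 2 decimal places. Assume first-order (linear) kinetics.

1.88

k = ln2 / t½ = 0.693147 / 29.4 = 0.02358 h⁻¹
e^(−kτ) = e^(−0.02358 × 32.2) = 0.4680
Accumulation ratio R = 1 / (1 − e^(−kτ)) = 1 / (1 − 0.4680) = 1.880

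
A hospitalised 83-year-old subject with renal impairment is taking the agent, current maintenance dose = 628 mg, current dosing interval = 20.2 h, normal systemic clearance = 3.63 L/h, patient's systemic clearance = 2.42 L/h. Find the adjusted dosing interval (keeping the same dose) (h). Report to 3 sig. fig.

To keep the same average steady-state level, dosing rate must scale with clearance.
CL ratio = 2.42 / 3.63 = 0.6667
New interval (same dose) = 20.2 / 0.6667 = 30.30 h

30.3 h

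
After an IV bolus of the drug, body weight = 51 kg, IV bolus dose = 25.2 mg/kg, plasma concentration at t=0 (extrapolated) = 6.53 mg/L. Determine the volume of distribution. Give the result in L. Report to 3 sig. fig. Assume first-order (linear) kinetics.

Dose = 25.2 × 51 = 1285 mg
Vd = Dose / C₀ = 1285 / 6.53 = 196.8 L

197 L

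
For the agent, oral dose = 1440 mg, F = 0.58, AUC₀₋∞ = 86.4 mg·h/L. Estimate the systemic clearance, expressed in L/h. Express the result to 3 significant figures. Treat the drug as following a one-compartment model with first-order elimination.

9.67 L/h

CL = F·Dose / AUC = 0.58 × 1440 / 86.4 = 9.667 L/h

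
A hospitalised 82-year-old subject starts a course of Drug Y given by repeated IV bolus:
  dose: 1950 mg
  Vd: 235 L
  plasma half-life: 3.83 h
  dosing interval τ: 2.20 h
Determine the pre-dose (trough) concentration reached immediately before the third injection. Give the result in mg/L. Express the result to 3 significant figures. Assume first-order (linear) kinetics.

9.31 mg/L

C₀ per dose = Dose / Vd = 1950 / 235 = 8.298 mg/L
k = ln2 / t½ = 0.693147 / 3.83 = 0.1810 h⁻¹
Fraction remaining after one interval: r = e^(−kτ) = e^(−0.1810 × 2.20) = 0.6715
Before dose 3, 2 doses have been given (aged 1τ, 2τ).
C_trough = C₀ × (r + r²) = 8.298 × (0.6715 + 0.4509) = 9.314 mg/L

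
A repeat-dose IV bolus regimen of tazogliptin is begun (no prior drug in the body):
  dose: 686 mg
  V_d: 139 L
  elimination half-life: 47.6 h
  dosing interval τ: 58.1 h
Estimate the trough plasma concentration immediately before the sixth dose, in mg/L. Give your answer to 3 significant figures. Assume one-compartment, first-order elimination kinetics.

3.66 mg/L

C₀ per dose = Dose / Vd = 686 / 139 = 4.935 mg/L
k = ln2 / t½ = 0.693147 / 47.6 = 0.01456 h⁻¹
Fraction remaining after one interval: r = e^(−kτ) = e^(−0.01456 × 58.1) = 0.4292
Before dose 6, 5 doses have been given (aged 1τ, 2τ, 3τ, 4τ, 5τ).
C_trough = C₀ × (r + r² + … + r^5) = C₀ × r(1−r^5)/(1−r)
        = 4.935 × 0.4292 × (1 − 0.01456) / (1 − 0.4292) = 3.657 mg/L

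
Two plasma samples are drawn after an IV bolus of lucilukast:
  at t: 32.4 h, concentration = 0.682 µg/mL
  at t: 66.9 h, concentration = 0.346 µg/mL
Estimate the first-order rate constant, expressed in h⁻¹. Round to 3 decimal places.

k = ln(C₁/C₂) / (t₂ − t₁) = ln(0.682/0.346) / (66.9 − 32.4)
  = 0.6786 / 34.50 = 0.01967 h⁻¹

0.020 h⁻¹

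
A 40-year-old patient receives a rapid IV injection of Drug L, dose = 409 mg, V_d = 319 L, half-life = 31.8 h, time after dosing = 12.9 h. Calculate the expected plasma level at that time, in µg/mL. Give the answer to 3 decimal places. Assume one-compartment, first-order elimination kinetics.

0.968 µg/mL

C₀ = Dose / Vd = 409.0 / 319 = 1.282 mg/L
k = ln2 / t½ = 0.693147 / 31.8 = 0.02180 h⁻¹
C = C₀ · e^(−k·t) = 1.282 × e^(−0.02180 × 12.9)
  = 1.282 × 0.7549 = 0.9678 mg/L
(0.9678 mg/L = 0.9678 µg/mL)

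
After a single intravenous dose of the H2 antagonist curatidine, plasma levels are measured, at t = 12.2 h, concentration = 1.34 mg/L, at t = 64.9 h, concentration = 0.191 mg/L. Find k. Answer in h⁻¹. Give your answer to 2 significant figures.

k = ln(C₁/C₂) / (t₂ − t₁) = ln(1.34/0.191) / (64.9 − 12.2)
  = 1.948 / 52.70 = 0.03696 h⁻¹

0.037 h⁻¹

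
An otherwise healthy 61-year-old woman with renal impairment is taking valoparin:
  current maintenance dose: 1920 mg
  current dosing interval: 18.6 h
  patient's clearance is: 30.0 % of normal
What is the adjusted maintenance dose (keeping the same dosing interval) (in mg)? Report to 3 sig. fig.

576 mg

To keep the same average steady-state level, dosing rate must scale with clearance.
CL ratio = 30.0 / 100 = 0.3000
New dose (same interval) = 1920 × 0.3000 = 576.0 mg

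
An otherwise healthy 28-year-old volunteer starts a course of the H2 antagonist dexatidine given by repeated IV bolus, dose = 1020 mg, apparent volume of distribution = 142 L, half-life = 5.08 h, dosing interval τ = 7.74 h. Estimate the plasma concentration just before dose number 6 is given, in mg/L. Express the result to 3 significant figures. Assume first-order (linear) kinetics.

3.81 mg/L

C₀ per dose = Dose / Vd = 1020 / 142 = 7.183 mg/L
k = ln2 / t½ = 0.693147 / 5.08 = 0.1364 h⁻¹
Fraction remaining after one interval: r = e^(−kτ) = e^(−0.1364 × 7.74) = 0.3479
Before dose 6, 5 doses have been given (aged 1τ, 2τ, 3τ, 4τ, 5τ).
C_trough = C₀ × (r + r² + … + r^5) = C₀ × r(1−r^5)/(1−r)
        = 7.183 × 0.3479 × (1 − 0.005097) / (1 − 0.3479) = 3.813 mg/L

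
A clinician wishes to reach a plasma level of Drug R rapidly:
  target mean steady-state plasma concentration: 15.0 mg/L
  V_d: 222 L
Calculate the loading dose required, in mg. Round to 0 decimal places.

LD = Css × Vd = 15.0 × 222 = 3330 mg

3330 mg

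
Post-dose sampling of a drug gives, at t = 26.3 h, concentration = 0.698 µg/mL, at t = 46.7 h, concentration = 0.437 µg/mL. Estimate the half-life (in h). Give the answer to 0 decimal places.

k = ln(C₁/C₂) / (t₂ − t₁) = ln(0.698/0.437) / (46.7 − 26.3)
  = 0.4683 / 20.40 = 0.02296 h⁻¹
t½ = ln2 / k = 0.693147 / 0.02296 = 30.19 h

30 h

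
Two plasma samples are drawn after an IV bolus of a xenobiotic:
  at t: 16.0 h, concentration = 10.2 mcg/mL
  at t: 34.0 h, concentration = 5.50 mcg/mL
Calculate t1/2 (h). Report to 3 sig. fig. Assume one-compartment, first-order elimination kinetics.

k = ln(C₁/C₂) / (t₂ − t₁) = ln(10.2/5.50) / (34.0 − 16.0)
  = 0.6176 / 18.00 = 0.03431 h⁻¹
t½ = ln2 / k = 0.693147 / 0.03431 = 20.20 h

20.2 h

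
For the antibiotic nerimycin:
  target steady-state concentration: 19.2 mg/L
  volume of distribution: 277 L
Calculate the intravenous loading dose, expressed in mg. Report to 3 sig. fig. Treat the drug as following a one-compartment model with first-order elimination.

5320 mg

LD = Css × Vd = 19.2 × 277 = 5318 mg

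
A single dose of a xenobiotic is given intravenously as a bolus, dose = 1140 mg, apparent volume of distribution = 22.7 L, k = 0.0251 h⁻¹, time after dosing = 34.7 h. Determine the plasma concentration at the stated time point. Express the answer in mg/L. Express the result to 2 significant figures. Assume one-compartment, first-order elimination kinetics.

21 mg/L

C₀ = Dose / Vd = 1140 / 22.7 = 50.22 mg/L
C = C₀ · e^(−k·t) = 50.22 × e^(−0.02510 × 34.7)
  = 50.22 × 0.4185 = 21.02 mg/L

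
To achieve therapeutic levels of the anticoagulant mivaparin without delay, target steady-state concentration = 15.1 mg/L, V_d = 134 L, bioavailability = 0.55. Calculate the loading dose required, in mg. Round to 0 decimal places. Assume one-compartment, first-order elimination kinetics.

3679 mg

LD = Css × Vd / F = 15.1 × 134 / 0.55 = 3679 mg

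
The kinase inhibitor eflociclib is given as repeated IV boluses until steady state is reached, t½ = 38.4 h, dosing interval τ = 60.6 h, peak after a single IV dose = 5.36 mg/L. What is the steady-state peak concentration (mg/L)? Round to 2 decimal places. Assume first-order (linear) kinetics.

k = ln2 / t½ = 0.693147 / 38.4 = 0.01805 h⁻¹
e^(−kτ) = e^(−0.01805 × 60.6) = 0.3349
Accumulation ratio R = 1 / (1 − e^(−kτ)) = 1 / (1 − 0.3349) = 1.504
Steady-state peak = C₀ × R = 5.36 × 1.504 = 8.061 mg/L

8.06 mg/L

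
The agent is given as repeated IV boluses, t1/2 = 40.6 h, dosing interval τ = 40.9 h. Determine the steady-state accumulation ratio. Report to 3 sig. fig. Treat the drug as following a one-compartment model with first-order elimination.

k = ln2 / t½ = 0.693147 / 40.6 = 0.01707 h⁻¹
e^(−kτ) = e^(−0.01707 × 40.9) = 0.4975
Accumulation ratio R = 1 / (1 − e^(−kτ)) = 1 / (1 − 0.4975) = 1.990

1.99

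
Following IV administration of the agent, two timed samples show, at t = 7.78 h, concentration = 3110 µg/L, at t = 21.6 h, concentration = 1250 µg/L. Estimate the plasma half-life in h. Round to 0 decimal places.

k = ln(C₁/C₂) / (t₂ − t₁) = ln(3110/1250) / (21.6 − 7.78)
  = 0.9115 / 13.82 = 0.06596 h⁻¹
t½ = ln2 / k = 0.693147 / 0.06596 = 10.51 h

11 h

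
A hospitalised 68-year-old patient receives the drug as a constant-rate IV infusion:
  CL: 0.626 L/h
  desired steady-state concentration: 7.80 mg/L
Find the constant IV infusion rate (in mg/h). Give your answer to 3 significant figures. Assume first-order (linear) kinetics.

4.88 mg/h

At steady state, infusion rate R₀ = Css × CL = 7.80 × 0.6260 = 4.883 mg/h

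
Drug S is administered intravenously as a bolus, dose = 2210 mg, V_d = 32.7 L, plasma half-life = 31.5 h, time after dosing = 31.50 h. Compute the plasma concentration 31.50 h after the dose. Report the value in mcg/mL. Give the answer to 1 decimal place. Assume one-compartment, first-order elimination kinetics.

33.8 mcg/mL

C₀ = Dose / Vd = 2210 / 32.7 = 67.58 mg/L
k = ln2 / t½ = 0.693147 / 31.5 = 0.02200 h⁻¹
t / t½ = 31.50 / 31.5 = 1 half-lives
C = C₀ × (1/2)^1 = 67.58 × 0.5000 = 33.79 mg/L
(33.79 mg/L = 33.79 mcg/mL)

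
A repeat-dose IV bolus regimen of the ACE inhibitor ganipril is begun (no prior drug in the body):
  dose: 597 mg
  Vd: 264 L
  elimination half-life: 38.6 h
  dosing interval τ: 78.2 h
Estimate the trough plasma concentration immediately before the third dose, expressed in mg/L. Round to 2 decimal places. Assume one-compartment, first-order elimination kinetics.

C₀ per dose = Dose / Vd = 597 / 264 = 2.261 mg/L
k = ln2 / t½ = 0.693147 / 38.6 = 0.01796 h⁻¹
Fraction remaining after one interval: r = e^(−kτ) = e^(−0.01796 × 78.2) = 0.2455
Before dose 3, 2 doses have been given (aged 1τ, 2τ).
C_trough = C₀ × (r + r²) = 2.261 × (0.2455 + 0.06027) = 0.6913 mg/L

0.69 mg/L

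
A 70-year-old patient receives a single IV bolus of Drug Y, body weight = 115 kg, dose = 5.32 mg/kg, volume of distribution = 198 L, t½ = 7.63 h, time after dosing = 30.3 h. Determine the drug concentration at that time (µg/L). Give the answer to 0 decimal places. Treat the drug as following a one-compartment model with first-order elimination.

197 µg/L

Total dose = 5.32 × 115 = 611.8 mg
C₀ = Dose / Vd = 611.8 / 198 = 3.090 mg/L
k = ln2 / t½ = 0.693147 / 7.63 = 0.09084 h⁻¹
C = C₀ · e^(−k·t) = 3.090 × e^(−0.09084 × 30.3)
  = 3.090 × 0.06377 = 0.1970 mg/L
Convert: 0.1970 mg/L × 1000 = 197.0 µg/L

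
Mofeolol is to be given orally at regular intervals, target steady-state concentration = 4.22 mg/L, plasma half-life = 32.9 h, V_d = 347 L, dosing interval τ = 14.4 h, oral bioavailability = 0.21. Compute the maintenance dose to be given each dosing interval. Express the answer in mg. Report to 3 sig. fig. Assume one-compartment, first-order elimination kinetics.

k = ln2 / t½ = 0.693147 / 32.9 = 0.02107 h⁻¹
CL = k × Vd = 0.02107 × 347 = 7.311 L/h
At steady state, F × (Dose/τ) = Css × CL.
Dose = Css × CL × τ / F = 4.22 × 7.311 × 14.4 / 0.21 = 2116 mg

2120 mg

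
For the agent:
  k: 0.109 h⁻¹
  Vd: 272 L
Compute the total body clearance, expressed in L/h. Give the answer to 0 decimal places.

30 L/h

CL = k × Vd = 0.109 × 272 = 29.65 L/h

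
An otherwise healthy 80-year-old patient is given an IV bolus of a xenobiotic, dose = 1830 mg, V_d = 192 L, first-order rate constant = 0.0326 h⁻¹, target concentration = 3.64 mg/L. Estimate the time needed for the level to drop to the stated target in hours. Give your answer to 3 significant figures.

29.5 h

C₀ = Dose / Vd = 1830 / 192 = 9.531 mg/L
t = ln(C₀ / C) / k = ln(9.531 / 3.64) / 0.03260
  = ln(2.618) / 0.03260 = 0.9624 / 0.03260 = 29.52 h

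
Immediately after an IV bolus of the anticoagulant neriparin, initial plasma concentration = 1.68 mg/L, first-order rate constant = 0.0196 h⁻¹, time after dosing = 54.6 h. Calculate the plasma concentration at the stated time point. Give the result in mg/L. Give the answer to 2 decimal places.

0.58 mg/L

C = C₀ · e^(−k·t) = 1.680 × e^(−0.01960 × 54.6)
  = 1.680 × 0.3430 = 0.5762 mg/L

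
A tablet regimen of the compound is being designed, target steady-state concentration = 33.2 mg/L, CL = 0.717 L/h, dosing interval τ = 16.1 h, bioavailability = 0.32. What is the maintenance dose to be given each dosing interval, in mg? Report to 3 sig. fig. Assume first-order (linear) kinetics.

1200 mg

At steady state, F × (Dose/τ) = Css × CL.
Dose = Css × CL × τ / F = 33.2 × 0.7170 × 16.1 / 0.32 = 1198 mg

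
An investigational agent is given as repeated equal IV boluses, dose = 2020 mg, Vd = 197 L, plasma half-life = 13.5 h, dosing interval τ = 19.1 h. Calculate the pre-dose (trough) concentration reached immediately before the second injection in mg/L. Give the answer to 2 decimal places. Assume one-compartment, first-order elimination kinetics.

C₀ per dose = Dose / Vd = 2020 / 197 = 10.25 mg/L
k = ln2 / t½ = 0.693147 / 13.5 = 0.05134 h⁻¹
Fraction remaining after one interval: r = e^(−kτ) = e^(−0.05134 × 19.1) = 0.3751
Before dose 2, 1 dose has been given (aged 1τ).
C_trough = C₀ × r = 10.25 × 0.3751 = 3.845 mg/L

3.85 mg/L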